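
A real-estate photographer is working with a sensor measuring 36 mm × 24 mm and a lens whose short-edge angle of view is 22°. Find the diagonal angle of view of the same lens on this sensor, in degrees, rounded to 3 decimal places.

From the short-edge AOV: f = 24 / (2·tan(11°)) = 24 / 0.38876 ≈ 61.7346 mm.
Sensor diagonal = √(36² + 24²) = √1872.0000 ≈ 43.2666 mm.
Diagonal AOV = 2·arctan(43.2666 / (2 × 61.7346)) = 2·arctan(0.35042) ≈ 38.6234°.

38.623°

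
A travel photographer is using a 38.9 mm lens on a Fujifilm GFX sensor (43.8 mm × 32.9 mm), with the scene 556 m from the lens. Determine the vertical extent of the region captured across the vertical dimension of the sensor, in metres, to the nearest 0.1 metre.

470.2 m

dₒ: 556 m = 556000 mm.
Similar triangles through the lens centre give W/dₒ = h/dᵢ; with 1/f = 1/dₒ + 1/dᵢ this gives W = h·(dₒ − f)/f.
W = 32.9 mm × (556000 − 38.9) / 38.9 = 32.9 × 14292.0591 ≈ 470208.745 mm = 470.209 m.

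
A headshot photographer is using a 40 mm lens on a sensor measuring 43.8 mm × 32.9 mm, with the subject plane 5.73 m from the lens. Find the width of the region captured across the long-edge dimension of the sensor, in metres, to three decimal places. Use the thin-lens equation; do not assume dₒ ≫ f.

dₒ: 5.73 m = 5730 mm.
Similar triangles through the lens centre give W/dₒ = w/dᵢ; with 1/f = 1/dₒ + 1/dᵢ this gives W = w·(dₒ − f)/f.
W = 43.8 mm × (5730 − 40) / 40 = 43.8 × 142.2500 ≈ 6230.550 mm = 6.23055 m.

6.231 m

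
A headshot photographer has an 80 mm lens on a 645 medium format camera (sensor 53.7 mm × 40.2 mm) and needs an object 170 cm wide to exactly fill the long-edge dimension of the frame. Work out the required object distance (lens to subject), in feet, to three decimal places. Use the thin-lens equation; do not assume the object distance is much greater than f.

W: 170 cm = 1700 mm.
Magnification m = w/W = dᵢ/dₒ; combined with 1/f = 1/dₒ + 1/dᵢ this gives dₒ = f·(1 + W/w).
dₒ = 80 mm × (1 + 1700/53.7) = 80 × 32.6574 ≈ 2612.588 mm = 2612.588/304.8 ft = 8.57148 ft.

8.571 ft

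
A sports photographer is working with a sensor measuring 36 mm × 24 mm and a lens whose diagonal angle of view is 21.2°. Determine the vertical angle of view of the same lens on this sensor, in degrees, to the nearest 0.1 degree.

Sensor diagonal = √(36² + 24²) = √1872.0000 ≈ 43.2666 mm.
From the diagonal AOV: f = 43.2666 / (2·tan(10.6°)) = 43.2666 / 0.37429 ≈ 115.5966 mm.
Vertical AOV = 2·arctan(24 / (2 × 115.5966)) = 2·arctan(0.10381) ≈ 11.8532°.

11.9°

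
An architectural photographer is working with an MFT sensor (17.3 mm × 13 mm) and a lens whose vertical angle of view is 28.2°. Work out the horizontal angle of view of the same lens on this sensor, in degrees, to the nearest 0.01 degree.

From the vertical AOV: f = 13 / (2·tan(14.1°)) = 13 / 0.50237 ≈ 25.8776 mm.
Horizontal AOV = 2·arctan(17.3 / (2 × 25.8776)) = 2·arctan(0.33427) ≈ 36.9661°.

36.97°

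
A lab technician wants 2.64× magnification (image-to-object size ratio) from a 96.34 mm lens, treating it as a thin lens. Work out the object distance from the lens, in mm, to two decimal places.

132.83 mm

With m = dᵢ/dₒ and 1/f = 1/dₒ + 1/dᵢ, substituting dᵢ = m·dₒ gives 1/f = (1 + 1/m)/dₒ, hence dₒ = f·(1 + 1/m).
dₒ = 96.34 × (1 + 1/2.64) = 96.34 × 1.37879 ≈ 132.832 mm.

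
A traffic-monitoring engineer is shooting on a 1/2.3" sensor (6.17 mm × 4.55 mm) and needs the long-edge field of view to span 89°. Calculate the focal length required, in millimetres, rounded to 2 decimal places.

3.14 mm

From α = 2·arctan(w/2f) we get f = w / (2·tan(α/2)).
With w = 6.17 mm and α/2 = 44.5°, tan(α/2) ≈ 0.98270, so f ≈ 6.17 / 1.96539 ≈ 3.1393 mm.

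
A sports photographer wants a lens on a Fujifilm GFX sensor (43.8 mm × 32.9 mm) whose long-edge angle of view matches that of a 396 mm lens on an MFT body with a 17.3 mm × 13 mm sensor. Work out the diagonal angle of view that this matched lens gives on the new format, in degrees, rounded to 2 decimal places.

Equal long-edge AOV ⇒ f₂ = f₁ · 43.8/17.3 = 396 × 2.53179 ≈ 1002.5896 mm.
Sensor diagonal = √(43.8² + 32.9²) = √3000.8500 ≈ 54.7800 mm.
Diagonal AOV on the new format = 2·arctan(54.7800 / (2 × 1002.5896)) = 2·arctan(0.02732) ≈ 3.1298°.

3.13°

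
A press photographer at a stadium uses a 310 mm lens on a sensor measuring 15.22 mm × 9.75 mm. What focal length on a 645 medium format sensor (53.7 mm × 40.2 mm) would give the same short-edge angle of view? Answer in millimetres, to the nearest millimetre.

Equal angle of view means equal height/f ratio, so f₂ = f₁ · (height₂/height₁) = 310 × 40.2/9.75.
f₂ = 310 × 4.12308 ≈ 1278.154 mm.

1278 mm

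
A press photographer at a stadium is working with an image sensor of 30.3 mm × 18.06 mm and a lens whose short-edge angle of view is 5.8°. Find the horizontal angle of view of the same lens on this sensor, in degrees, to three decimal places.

From the short-edge AOV: f = 18.06 / (2·tan(2.9°)) = 18.06 / 0.10132 ≈ 178.2548 mm.
Horizontal AOV = 2·arctan(30.3 / (2 × 178.2548)) = 2·arctan(0.08499) ≈ 9.7159°.

9.716°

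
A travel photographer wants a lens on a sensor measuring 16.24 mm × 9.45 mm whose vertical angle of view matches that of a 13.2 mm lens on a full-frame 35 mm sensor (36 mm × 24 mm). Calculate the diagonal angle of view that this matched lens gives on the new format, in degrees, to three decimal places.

Equal vertical AOV ⇒ f₂ = f₁ · 9.45/24 = 13.2 × 0.39375 ≈ 5.1975 mm.
Sensor diagonal = √(16.24² + 9.45²) = √353.0401 ≈ 18.7894 mm.
Diagonal AOV on the new format = 2·arctan(18.7894 / (2 × 5.1975)) = 2·arctan(1.80754) ≈ 122.0939°.

122.094°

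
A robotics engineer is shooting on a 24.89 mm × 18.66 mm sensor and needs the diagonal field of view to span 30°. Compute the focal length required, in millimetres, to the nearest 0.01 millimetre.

58.05 mm

Sensor diagonal = √(24.89² + 18.66²) = √967.7077 ≈ 31.1080 mm.
From α = 2·arctan(d/2f) we get f = d / (2·tan(α/2)).
With d = 31.1080 mm and α/2 = 15°, tan(α/2) ≈ 0.26795, so f ≈ 31.1080 / 0.53590 ≈ 58.0483 mm.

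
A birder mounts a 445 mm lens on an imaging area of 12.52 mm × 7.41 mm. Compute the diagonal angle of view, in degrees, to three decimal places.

1.873°

Sensor diagonal = √(12.52² + 7.41²) = √211.6585 ≈ 14.5485 mm.
Angle of view α = 2·arctan(d/2f) with d = 14.5485 mm and f = 445 mm.
d/2f = 0.01635; arctan(0.01635) ≈ 0.9365°, so α ≈ 1.8730°.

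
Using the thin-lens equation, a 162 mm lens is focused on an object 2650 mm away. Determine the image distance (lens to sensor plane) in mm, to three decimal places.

172.548 mm

1/dᵢ = 1/f − 1/dₒ = 1/162 − 1/2650 = 0.0057955 mm⁻¹.
dᵢ = 1/0.0057955 ≈ 172.5482 mm.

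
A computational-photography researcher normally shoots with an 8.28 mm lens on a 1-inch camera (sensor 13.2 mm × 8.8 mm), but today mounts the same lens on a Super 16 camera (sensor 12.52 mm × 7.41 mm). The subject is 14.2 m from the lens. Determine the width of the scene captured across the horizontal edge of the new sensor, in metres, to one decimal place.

21.5 m

The focal length stays 8.28 mm; the relevant sensor dimension is now w = 12.52 mm. Object distance dₒ = 14.2 m = 14200 mm.
Thin-lens field width W = w·(dₒ − f)/f = 12.52 × (14200 − 8.28)/8.28 ≈ 21458.978 mm = 21.459 m.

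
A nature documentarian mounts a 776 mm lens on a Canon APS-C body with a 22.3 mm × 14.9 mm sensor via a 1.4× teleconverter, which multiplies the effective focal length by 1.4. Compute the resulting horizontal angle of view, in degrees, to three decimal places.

1.176°

Effective focal length f = 776 × 1.4 = 1086.4 mm.
α = 2·arctan(22.3 / (2 × 1086.4)) = 2·arctan(0.01026) ≈ 1.1760°.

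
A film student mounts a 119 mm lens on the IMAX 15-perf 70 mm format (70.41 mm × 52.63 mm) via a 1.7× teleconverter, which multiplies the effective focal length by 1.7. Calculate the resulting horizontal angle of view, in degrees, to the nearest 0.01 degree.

19.74°

Effective focal length f = 119 × 1.7 = 202.3 mm.
α = 2·arctan(70.41 / (2 × 202.3)) = 2·arctan(0.17402) ≈ 19.7439°.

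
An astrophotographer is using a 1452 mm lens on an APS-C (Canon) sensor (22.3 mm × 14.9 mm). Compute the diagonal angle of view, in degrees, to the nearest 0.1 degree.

Sensor diagonal = √(22.3² + 14.9²) = √719.3000 ≈ 26.8198 mm.
Angle of view α = 2·arctan(d/2f) with d = 26.8198 mm and f = 1452 mm.
d/2f = 0.00924; arctan(0.00924) ≈ 0.5291°, so α ≈ 1.0583°.

1.1°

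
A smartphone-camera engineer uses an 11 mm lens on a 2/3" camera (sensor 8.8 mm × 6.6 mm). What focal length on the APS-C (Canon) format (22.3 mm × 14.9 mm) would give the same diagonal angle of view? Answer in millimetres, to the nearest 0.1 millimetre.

26.8 mm

Sensor diagonal = √(8.8² + 6.6²) = √121.0000 ≈ 11.0000 mm.
Sensor diagonal = √(22.3² + 14.9²) = √719.3000 ≈ 26.8198 mm.
Equal angle of view means equal diagonal/f ratio, so f₂ = f₁ · (diagonal₂/diagonal₁) = 11 × 26.8198/11.0000.
f₂ = 11 × 2.43816 ≈ 26.820 mm.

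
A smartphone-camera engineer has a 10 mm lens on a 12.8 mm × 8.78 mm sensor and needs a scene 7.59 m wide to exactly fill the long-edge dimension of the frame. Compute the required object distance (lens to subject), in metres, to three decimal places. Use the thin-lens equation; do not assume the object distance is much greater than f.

W: 7.59 m = 7590 mm.
Magnification m = w/W = dᵢ/dₒ; combined with 1/f = 1/dₒ + 1/dᵢ this gives dₒ = f·(1 + W/w).
dₒ = 10 mm × (1 + 7590/12.8) = 10 × 593.9688 ≈ 5939.688 mm = 5.93969 m.

5.940 m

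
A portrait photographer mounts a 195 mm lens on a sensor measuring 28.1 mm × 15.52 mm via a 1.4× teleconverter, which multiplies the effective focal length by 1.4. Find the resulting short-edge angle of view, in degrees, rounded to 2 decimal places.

3.26°

Effective focal length f = 195 × 1.4 = 273 mm.
α = 2·arctan(15.52 / (2 × 273)) = 2·arctan(0.02842) ≈ 3.2564°.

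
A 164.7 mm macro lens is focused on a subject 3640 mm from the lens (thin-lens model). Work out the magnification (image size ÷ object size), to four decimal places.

Thin lens: 1/f = 1/dₒ + 1/dᵢ → 1/dᵢ = 1/164.7 − 1/3640 = 0.0057969 mm⁻¹, so dᵢ ≈ 172.5054 mm.
Magnification m = dᵢ/dₒ = 172.5054/3640 ≈ 0.04739.

0.0474×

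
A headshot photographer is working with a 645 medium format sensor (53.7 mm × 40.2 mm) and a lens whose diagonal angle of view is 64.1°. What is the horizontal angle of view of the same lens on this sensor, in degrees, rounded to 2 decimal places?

Sensor diagonal = √(53.7² + 40.2²) = √4499.7300 ≈ 67.0800 mm.
From the diagonal AOV: f = 67.0800 / (2·tan(32.05°)) = 67.0800 / 1.25217 ≈ 53.5712 mm.
Horizontal AOV = 2·arctan(53.7 / (2 × 53.5712)) = 2·arctan(0.50120) ≈ 53.2403°.

53.24°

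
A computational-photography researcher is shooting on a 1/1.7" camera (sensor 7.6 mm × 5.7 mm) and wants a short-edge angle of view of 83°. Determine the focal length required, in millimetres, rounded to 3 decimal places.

3.221 mm

From α = 2·arctan(h/2f) we get f = h / (2·tan(α/2)).
With h = 5.7 mm and α/2 = 41.5°, tan(α/2) ≈ 0.88473, so f ≈ 5.7 / 1.76945 ≈ 3.2213 mm.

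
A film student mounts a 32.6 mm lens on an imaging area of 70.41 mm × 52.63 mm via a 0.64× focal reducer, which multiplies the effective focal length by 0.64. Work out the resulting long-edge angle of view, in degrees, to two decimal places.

118.69°

Effective focal length f = 32.6 × 0.64 = 20.864 mm.
α = 2·arctan(70.41 / (2 × 20.864)) = 2·arctan(1.68736) ≈ 118.6944°.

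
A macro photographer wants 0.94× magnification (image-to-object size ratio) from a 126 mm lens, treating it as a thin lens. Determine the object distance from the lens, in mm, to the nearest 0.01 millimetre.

With m = dᵢ/dₒ and 1/f = 1/dₒ + 1/dᵢ, substituting dᵢ = m·dₒ gives 1/f = (1 + 1/m)/dₒ, hence dₒ = f·(1 + 1/m).
dₒ = 126 × (1 + 1/0.94) = 126 × 2.06383 ≈ 260.043 mm.

260.04 mm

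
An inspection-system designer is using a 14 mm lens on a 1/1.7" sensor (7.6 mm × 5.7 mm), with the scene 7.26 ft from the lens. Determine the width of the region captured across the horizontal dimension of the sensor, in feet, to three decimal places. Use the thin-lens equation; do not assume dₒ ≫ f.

dₒ: 7.26 ft × 304.8 mm/ft = 2212.85 mm.
Similar triangles through the lens centre give W/dₒ = w/dᵢ; with 1/f = 1/dₒ + 1/dᵢ this gives W = w·(dₒ − f)/f.
W = 7.6 mm × (2212.85 − 14) / 14 = 7.6 × 157.0606 ≈ 1193.660 mm = 1193.660/304.8 ft = 3.91621 ft.

3.916 ft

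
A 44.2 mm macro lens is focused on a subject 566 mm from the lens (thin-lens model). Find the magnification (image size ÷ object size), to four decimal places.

Thin lens: 1/f = 1/dₒ + 1/dᵢ → 1/dᵢ = 1/44.2 − 1/566 = 0.0208576 mm⁻¹, so dᵢ ≈ 47.9440 mm.
Magnification m = dᵢ/dₒ = 47.9440/566 ≈ 0.08471.

0.0847×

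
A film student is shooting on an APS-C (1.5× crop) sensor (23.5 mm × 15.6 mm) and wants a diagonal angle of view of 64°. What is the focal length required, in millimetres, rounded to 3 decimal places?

Sensor diagonal = √(23.5² + 15.6²) = √795.6100 ≈ 28.2066 mm.
From α = 2·arctan(d/2f) we get f = d / (2·tan(α/2)).
With d = 28.2066 mm and α/2 = 32°, tan(α/2) ≈ 0.62487, so f ≈ 28.2066 / 1.24974 ≈ 22.5700 mm.

22.570 mm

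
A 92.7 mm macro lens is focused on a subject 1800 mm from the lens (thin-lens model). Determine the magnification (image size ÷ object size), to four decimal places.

Thin lens: 1/f = 1/dₒ + 1/dᵢ → 1/dᵢ = 1/92.7 − 1/1800 = 0.0102319 mm⁻¹, so dᵢ ≈ 97.7333 mm.
Magnification m = dᵢ/dₒ = 97.7333/1800 ≈ 0.05430.

0.0543×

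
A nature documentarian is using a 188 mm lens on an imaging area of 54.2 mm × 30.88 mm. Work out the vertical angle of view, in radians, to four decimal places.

0.1639 rad

Angle of view α = 2·arctan(h/2f) with h = 30.88 mm and f = 188 mm.
h/2f = 0.08213; arctan(0.08213) ≈ 0.0819 rad, so α ≈ 0.1639 rad.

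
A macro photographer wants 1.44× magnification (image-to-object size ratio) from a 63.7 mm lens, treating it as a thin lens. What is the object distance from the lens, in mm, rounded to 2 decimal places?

With m = dᵢ/dₒ and 1/f = 1/dₒ + 1/dᵢ, substituting dᵢ = m·dₒ gives 1/f = (1 + 1/m)/dₒ, hence dₒ = f·(1 + 1/m).
dₒ = 63.7 × (1 + 1/1.44) = 63.7 × 1.69444 ≈ 107.936 mm.

107.94 mm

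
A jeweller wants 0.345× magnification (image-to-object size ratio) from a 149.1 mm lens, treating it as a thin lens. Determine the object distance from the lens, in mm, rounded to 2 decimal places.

With m = dᵢ/dₒ and 1/f = 1/dₒ + 1/dᵢ, substituting dᵢ = m·dₒ gives 1/f = (1 + 1/m)/dₒ, hence dₒ = f·(1 + 1/m).
dₒ = 149.1 × (1 + 1/0.345) = 149.1 × 3.89855 ≈ 581.274 mm.

581.27 mm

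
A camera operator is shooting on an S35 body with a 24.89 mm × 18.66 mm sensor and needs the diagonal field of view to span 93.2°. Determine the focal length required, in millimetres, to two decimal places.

Sensor diagonal = √(24.89² + 18.66²) = √967.7077 ≈ 31.1080 mm.
From α = 2·arctan(d/2f) we get f = d / (2·tan(α/2)).
With d = 31.1080 mm and α/2 = 46.6°, tan(α/2) ≈ 1.05747, so f ≈ 31.1080 / 2.11494 ≈ 14.7087 mm.

14.71 mm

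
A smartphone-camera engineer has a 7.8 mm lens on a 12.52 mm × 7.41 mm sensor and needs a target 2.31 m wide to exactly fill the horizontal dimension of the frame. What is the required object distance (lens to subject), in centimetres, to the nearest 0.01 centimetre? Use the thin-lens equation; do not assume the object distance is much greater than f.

144.69 cm

W: 2.31 m = 2310 mm.
Magnification m = w/W = dᵢ/dₒ; combined with 1/f = 1/dₒ + 1/dᵢ this gives dₒ = f·(1 + W/w).
dₒ = 7.8 mm × (1 + 2310/12.52) = 7.8 × 185.5048 ≈ 1446.937 mm = 144.694 cm.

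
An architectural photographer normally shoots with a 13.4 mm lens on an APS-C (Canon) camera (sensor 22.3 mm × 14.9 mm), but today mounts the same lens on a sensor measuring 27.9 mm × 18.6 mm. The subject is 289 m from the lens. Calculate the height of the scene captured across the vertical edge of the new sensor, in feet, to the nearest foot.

1316 ft

The focal length stays 13.4 mm; the relevant sensor dimension is now h = 18.6 mm. Object distance dₒ = 289 m = 289000 mm.
Thin-lens field height W = h·(dₒ − f)/f = 18.6 × (289000 − 13.4)/13.4 ≈ 401130.654 mm = 401130.654/304.8 ft = 1316.05 ft.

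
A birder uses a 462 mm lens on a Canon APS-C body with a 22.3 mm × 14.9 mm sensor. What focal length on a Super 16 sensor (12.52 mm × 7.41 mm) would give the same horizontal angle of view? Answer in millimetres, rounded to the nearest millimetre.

Equal angle of view means equal width/f ratio, so f₂ = f₁ · (width₂/width₁) = 462 × 12.52/22.3.
f₂ = 462 × 0.56143 ≈ 259.383 mm.

259 mm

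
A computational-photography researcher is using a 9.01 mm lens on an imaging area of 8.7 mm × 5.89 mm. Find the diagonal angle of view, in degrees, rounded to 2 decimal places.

Sensor diagonal = √(8.7² + 5.89²) = √110.3821 ≈ 10.5063 mm.
Angle of view α = 2·arctan(d/2f) with d = 10.5063 mm and f = 9.01 mm.
d/2f = 0.58303; arctan(0.58303) ≈ 30.2437°, so α ≈ 60.4874°.

60.49°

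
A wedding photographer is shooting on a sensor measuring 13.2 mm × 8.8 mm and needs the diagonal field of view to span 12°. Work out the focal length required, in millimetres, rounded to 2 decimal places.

75.47 mm

Sensor diagonal = √(13.2² + 8.8²) = √251.6800 ≈ 15.8644 mm.
From α = 2·arctan(d/2f) we get f = d / (2·tan(α/2)).
With d = 15.8644 mm and α/2 = 6°, tan(α/2) ≈ 0.10510, so f ≈ 15.8644 / 0.21021 ≈ 75.4700 mm.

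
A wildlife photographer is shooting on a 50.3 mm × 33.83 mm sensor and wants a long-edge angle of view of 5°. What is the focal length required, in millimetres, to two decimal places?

From α = 2·arctan(w/2f) we get f = w / (2·tan(α/2)).
With w = 50.3 mm and α/2 = 2.5°, tan(α/2) ≈ 0.04366, so f ≈ 50.3 / 0.08732 ≈ 576.0297 mm.

576.03 mm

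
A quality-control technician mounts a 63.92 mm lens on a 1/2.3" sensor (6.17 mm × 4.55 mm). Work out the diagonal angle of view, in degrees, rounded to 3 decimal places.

6.864°

Sensor diagonal = √(6.17² + 4.55²) = √58.7714 ≈ 7.6663 mm.
Angle of view α = 2·arctan(d/2f) with d = 7.6663 mm and f = 63.92 mm.
d/2f = 0.05997; arctan(0.05997) ≈ 3.4318°, so α ≈ 6.8636°.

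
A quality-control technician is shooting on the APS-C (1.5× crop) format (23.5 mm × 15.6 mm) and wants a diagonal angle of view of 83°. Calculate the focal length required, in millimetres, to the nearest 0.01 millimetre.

Sensor diagonal = √(23.5² + 15.6²) = √795.6100 ≈ 28.2066 mm.
From α = 2·arctan(d/2f) we get f = d / (2·tan(α/2)).
With d = 28.2066 mm and α/2 = 41.5°, tan(α/2) ≈ 0.88473, so f ≈ 28.2066 / 1.76945 ≈ 15.9409 mm.

15.94 mm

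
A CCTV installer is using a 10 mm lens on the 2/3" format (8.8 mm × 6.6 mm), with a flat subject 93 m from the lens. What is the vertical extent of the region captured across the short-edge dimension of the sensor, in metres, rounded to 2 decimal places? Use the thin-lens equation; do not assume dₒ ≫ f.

61.37 m

dₒ: 93 m = 93000 mm.
Similar triangles through the lens centre give W/dₒ = h/dᵢ; with 1/f = 1/dₒ + 1/dᵢ this gives W = h·(dₒ − f)/f.
W = 6.6 mm × (93000 − 10) / 10 = 6.6 × 9299.0000 ≈ 61373.400 mm = 61.3734 m.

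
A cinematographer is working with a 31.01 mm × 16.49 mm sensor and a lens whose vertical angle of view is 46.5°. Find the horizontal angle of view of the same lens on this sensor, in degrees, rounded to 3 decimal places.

From the vertical AOV: f = 16.49 / (2·tan(23.25°)) = 16.49 / 0.85927 ≈ 19.1908 mm.
Horizontal AOV = 2·arctan(31.01 / (2 × 19.1908)) = 2·arctan(0.80794) ≈ 77.8723°.

77.872°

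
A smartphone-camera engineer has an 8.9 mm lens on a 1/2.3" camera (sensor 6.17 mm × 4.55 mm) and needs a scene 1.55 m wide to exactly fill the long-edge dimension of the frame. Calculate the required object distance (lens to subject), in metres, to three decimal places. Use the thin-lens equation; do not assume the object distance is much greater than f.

W: 1.55 m = 1550 mm.
Magnification m = w/W = dᵢ/dₒ; combined with 1/f = 1/dₒ + 1/dᵢ this gives dₒ = f·(1 + W/w).
dₒ = 8.9 mm × (1 + 1550/6.17) = 8.9 × 252.2156 ≈ 2244.718 mm = 2.24472 m.

2.245 m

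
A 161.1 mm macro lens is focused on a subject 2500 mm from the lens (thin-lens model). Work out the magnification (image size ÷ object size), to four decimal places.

Thin lens: 1/f = 1/dₒ + 1/dᵢ → 1/dᵢ = 1/161.1 − 1/2500 = 0.0058073 mm⁻¹, so dᵢ ≈ 172.1963 mm.
Magnification m = dᵢ/dₒ = 172.1963/2500 ≈ 0.06888.

0.0689×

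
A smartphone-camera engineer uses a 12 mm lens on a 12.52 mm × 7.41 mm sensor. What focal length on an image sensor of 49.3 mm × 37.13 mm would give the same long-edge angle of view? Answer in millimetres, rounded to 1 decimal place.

Equal angle of view means equal width/f ratio, so f₂ = f₁ · (width₂/width₁) = 12 × 49.3/12.52.
f₂ = 12 × 3.93770 ≈ 47.252 mm.

47.3 mm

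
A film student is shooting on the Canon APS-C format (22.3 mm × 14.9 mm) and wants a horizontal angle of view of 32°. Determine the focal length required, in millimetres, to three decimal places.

38.885 mm

From α = 2·arctan(w/2f) we get f = w / (2·tan(α/2)).
With w = 22.3 mm and α/2 = 16°, tan(α/2) ≈ 0.28675, so f ≈ 22.3 / 0.57349 ≈ 38.8847 mm.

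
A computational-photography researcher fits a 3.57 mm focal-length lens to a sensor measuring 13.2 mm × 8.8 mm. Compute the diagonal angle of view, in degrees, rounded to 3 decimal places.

131.538°

Sensor diagonal = √(13.2² + 8.8²) = √251.6800 ≈ 15.8644 mm.
Angle of view α = 2·arctan(d/2f) with d = 15.8644 mm and f = 3.57 mm.
d/2f = 2.22191; arctan(2.22191) ≈ 65.7692°, so α ≈ 131.5385°.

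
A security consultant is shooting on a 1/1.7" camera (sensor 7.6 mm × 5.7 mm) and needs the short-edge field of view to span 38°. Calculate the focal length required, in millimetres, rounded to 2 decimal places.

8.28 mm

From α = 2·arctan(h/2f) we get f = h / (2·tan(α/2)).
With h = 5.7 mm and α/2 = 19°, tan(α/2) ≈ 0.34433, so f ≈ 5.7 / 0.68866 ≈ 8.2770 mm.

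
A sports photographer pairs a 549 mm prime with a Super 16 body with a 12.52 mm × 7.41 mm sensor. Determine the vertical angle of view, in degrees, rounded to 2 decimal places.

0.77°

Angle of view α = 2·arctan(h/2f) with h = 7.41 mm and f = 549 mm.
h/2f = 0.00675; arctan(0.00675) ≈ 0.3867°, so α ≈ 0.7733°.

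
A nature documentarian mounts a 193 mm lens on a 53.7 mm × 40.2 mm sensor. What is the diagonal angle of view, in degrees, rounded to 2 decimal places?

19.72°

Sensor diagonal = √(53.7² + 40.2²) = √4499.7300 ≈ 67.0800 mm.
Angle of view α = 2·arctan(d/2f) with d = 67.0800 mm and f = 193 mm.
d/2f = 0.17378; arctan(0.17378) ≈ 9.8585°, so α ≈ 19.7171°.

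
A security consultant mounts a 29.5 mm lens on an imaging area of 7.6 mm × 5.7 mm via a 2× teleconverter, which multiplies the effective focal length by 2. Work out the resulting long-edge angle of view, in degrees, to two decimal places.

7.37°

Effective focal length f = 29.5 × 2 = 59 mm.
α = 2·arctan(7.6 / (2 × 59)) = 2·arctan(0.06441) ≈ 7.3703°.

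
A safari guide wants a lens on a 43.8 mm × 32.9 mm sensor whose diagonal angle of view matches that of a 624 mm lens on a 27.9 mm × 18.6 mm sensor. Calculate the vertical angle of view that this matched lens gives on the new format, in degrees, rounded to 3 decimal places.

Sensor diagonal = √(27.9² + 18.6²) = √1124.3700 ≈ 33.5316 mm.
Sensor diagonal = √(43.8² + 32.9²) = √3000.8500 ≈ 54.7800 mm.
Equal diagonal AOV ⇒ f₂ = f₁ · 54.7800/33.5316 = 624 × 1.63368 ≈ 1019.4176 mm.
Vertical AOV on the new format = 2·arctan(32.9 / (2 × 1019.4176)) = 2·arctan(0.01614) ≈ 1.8490°.

1.849°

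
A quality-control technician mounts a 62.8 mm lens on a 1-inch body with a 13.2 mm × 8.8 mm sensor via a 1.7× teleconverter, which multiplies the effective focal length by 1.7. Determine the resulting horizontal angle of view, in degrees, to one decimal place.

7.1°

Effective focal length f = 62.8 × 1.7 = 106.76 mm.
α = 2·arctan(13.2 / (2 × 106.76)) = 2·arctan(0.06182) ≈ 7.0751°.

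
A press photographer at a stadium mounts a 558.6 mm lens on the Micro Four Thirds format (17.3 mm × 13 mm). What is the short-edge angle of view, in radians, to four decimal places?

Angle of view α = 2·arctan(h/2f) with h = 13 mm and f = 558.6 mm.
h/2f = 0.01164; arctan(0.01164) ≈ 0.0116 rad, so α ≈ 0.0233 rad.

0.0233 rad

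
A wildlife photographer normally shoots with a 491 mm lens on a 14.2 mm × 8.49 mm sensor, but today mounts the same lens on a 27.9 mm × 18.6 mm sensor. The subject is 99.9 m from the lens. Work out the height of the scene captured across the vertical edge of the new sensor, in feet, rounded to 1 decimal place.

The focal length stays 491 mm; the relevant sensor dimension is now h = 18.6 mm. Object distance dₒ = 99.9 m = 99900 mm.
Thin-lens field height W = h·(dₒ − f)/f = 18.6 × (99900 − 491)/491 ≈ 3765.799 mm = 3765.799/304.8 ft = 12.355 ft.

12.4 ft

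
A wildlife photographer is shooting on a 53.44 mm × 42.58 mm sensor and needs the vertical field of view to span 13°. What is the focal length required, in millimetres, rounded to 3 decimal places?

From α = 2·arctan(h/2f) we get f = h / (2·tan(α/2)).
With h = 42.58 mm and α/2 = 6.5°, tan(α/2) ≈ 0.11394, so f ≈ 42.58 / 0.22787 ≈ 186.8599 mm.

186.860 mm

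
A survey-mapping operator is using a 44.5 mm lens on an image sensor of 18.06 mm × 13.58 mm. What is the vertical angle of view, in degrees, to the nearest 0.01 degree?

17.35°

Angle of view α = 2·arctan(h/2f) with h = 13.58 mm and f = 44.5 mm.
h/2f = 0.15258; arctan(0.15258) ≈ 8.6755°, so α ≈ 17.3510°.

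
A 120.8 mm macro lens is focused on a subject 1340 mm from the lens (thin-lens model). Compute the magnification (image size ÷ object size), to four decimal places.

0.0991×

Thin lens: 1/f = 1/dₒ + 1/dᵢ → 1/dᵢ = 1/120.8 − 1/1340 = 0.0075319 mm⁻¹, so dᵢ ≈ 132.7690 mm.
Magnification m = dᵢ/dₒ = 132.7690/1340 ≈ 0.09908.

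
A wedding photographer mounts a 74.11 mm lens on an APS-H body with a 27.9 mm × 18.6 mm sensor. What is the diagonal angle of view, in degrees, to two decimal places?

Sensor diagonal = √(27.9² + 18.6²) = √1124.3700 ≈ 33.5316 mm.
Angle of view α = 2·arctan(d/2f) with d = 33.5316 mm and f = 74.11 mm.
d/2f = 0.22623; arctan(0.22623) ≈ 12.7474°, so α ≈ 25.4948°.

25.49°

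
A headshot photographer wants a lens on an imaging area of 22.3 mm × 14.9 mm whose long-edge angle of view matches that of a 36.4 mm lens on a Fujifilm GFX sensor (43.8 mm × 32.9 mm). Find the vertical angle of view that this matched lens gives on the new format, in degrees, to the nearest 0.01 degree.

Equal long-edge AOV ⇒ f₂ = f₁ · 22.3/43.8 = 36.4 × 0.50913 ≈ 18.5324 mm.
Vertical AOV on the new format = 2·arctan(14.9 / (2 × 18.5324)) = 2·arctan(0.40200) ≈ 43.8001°.

43.80°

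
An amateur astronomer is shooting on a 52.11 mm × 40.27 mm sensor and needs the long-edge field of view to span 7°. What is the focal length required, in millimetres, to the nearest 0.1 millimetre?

From α = 2·arctan(w/2f) we get f = w / (2·tan(α/2)).
With w = 52.11 mm and α/2 = 3.5°, tan(α/2) ≈ 0.06116, so f ≈ 52.11 / 0.12233 ≈ 425.9955 mm.

426.0 mm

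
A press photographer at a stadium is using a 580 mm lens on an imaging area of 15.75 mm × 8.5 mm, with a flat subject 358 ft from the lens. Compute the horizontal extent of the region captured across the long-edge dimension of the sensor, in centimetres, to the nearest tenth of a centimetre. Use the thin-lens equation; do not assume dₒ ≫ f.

dₒ: 358 ft × 304.8 mm/ft = 109118.40 mm.
Similar triangles through the lens centre give W/dₒ = w/dᵢ; with 1/f = 1/dₒ + 1/dᵢ this gives W = w·(dₒ − f)/f.
W = 15.75 mm × (109118 − 580) / 580 = 15.75 × 187.1352 ≈ 2947.379 mm = 294.738 cm.

294.7 cm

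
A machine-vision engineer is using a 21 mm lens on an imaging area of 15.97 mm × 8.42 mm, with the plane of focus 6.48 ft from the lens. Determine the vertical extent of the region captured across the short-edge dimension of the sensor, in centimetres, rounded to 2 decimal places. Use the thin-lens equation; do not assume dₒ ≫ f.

78.35 cm

dₒ: 6.48 ft × 304.8 mm/ft = 1975.10 mm.
Similar triangles through the lens centre give W/dₒ = h/dᵢ; with 1/f = 1/dₒ + 1/dᵢ this gives W = h·(dₒ − f)/f.
W = 8.42 mm × (1975.1 − 21) / 21 = 8.42 × 93.0526 ≈ 783.503 mm = 78.3503 cm.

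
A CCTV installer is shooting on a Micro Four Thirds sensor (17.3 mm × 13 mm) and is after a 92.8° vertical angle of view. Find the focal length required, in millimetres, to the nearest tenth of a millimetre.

From α = 2·arctan(h/2f) we get f = h / (2·tan(α/2)).
With h = 13 mm and α/2 = 46.4°, tan(α/2) ≈ 1.05010, so f ≈ 13 / 2.10021 ≈ 6.1899 mm.

6.2 mm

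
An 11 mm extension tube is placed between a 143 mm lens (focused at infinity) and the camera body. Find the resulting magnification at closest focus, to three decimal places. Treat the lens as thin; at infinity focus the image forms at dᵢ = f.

The tube moves the image plane from f to f + e, so dᵢ = 143 + 11 = 154 mm. Focus is achieved when 1/f = 1/dₒ + 1/dᵢ, giving dₒ = 1/(1/f − 1/(f+e)).
Magnification m = dᵢ/dₒ = (f+e)·(1/f − 1/(f+e)) = e/f = 11/143 ≈ 0.0769.

0.077×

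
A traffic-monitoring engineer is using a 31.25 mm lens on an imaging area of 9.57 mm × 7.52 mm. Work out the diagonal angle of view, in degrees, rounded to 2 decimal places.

22.04°

Sensor diagonal = √(9.57² + 7.52²) = √148.1353 ≈ 12.1711 mm.
Angle of view α = 2·arctan(d/2f) with d = 12.1711 mm and f = 31.25 mm.
d/2f = 0.19474; arctan(0.19474) ≈ 11.0197°, so α ≈ 22.0394°.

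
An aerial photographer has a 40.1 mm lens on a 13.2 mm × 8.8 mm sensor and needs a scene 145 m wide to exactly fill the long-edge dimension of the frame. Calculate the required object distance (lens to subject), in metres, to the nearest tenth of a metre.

440.5 m

W: 145 m = 145000 mm.
Magnification m = w/W = dᵢ/dₒ; combined with 1/f = 1/dₒ + 1/dᵢ this gives dₒ = f·(1 + W/w).
dₒ = 40.1 mm × (1 + 145000/13.2) = 40.1 × 10985.8485 ≈ 440532.524 mm = 440.533 m.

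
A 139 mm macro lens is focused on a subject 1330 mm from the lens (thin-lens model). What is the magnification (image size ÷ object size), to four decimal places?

0.1167×

Thin lens: 1/f = 1/dₒ + 1/dᵢ → 1/dᵢ = 1/139 − 1/1330 = 0.0064424 mm⁻¹, so dᵢ ≈ 155.2225 mm.
Magnification m = dᵢ/dₒ = 155.2225/1330 ≈ 0.11671.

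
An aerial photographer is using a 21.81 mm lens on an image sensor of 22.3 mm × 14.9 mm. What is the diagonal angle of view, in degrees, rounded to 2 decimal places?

Sensor diagonal = √(22.3² + 14.9²) = √719.3000 ≈ 26.8198 mm.
Angle of view α = 2·arctan(d/2f) with d = 26.8198 mm and f = 21.81 mm.
d/2f = 0.61485; arctan(0.61485) ≈ 31.5853°, so α ≈ 63.1706°.

63.17°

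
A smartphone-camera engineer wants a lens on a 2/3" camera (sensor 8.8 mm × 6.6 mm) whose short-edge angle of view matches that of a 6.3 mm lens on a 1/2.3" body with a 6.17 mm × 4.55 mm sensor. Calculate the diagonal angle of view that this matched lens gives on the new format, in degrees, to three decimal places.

Equal short-edge AOV ⇒ f₂ = f₁ · 6.6/4.55 = 6.3 × 1.45055 ≈ 9.1385 mm.
Sensor diagonal = √(8.8² + 6.6²) = √121.0000 ≈ 11.0000 mm.
Diagonal AOV on the new format = 2·arctan(11.0000 / (2 × 9.1385)) = 2·arctan(0.60185) ≈ 62.0834°.

62.083°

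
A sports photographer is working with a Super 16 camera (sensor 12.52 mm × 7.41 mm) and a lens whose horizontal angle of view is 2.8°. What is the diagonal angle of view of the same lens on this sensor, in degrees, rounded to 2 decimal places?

From the horizontal AOV: f = 12.52 / (2·tan(1.4°)) = 12.52 / 0.04888 ≈ 256.1430 mm.
Sensor diagonal = √(12.52² + 7.41²) = √211.6585 ≈ 14.5485 mm.
Diagonal AOV = 2·arctan(14.5485 / (2 × 256.1430)) = 2·arctan(0.02840) ≈ 3.2534°.

3.25°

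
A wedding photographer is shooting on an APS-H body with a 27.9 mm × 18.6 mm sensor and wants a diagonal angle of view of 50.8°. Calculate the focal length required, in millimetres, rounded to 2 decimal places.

35.31 mm

Sensor diagonal = √(27.9² + 18.6²) = √1124.3700 ≈ 33.5316 mm.
From α = 2·arctan(d/2f) we get f = d / (2·tan(α/2)).
With d = 33.5316 mm and α/2 = 25.4°, tan(α/2) ≈ 0.47483, so f ≈ 33.5316 / 0.94967 ≈ 35.3087 mm.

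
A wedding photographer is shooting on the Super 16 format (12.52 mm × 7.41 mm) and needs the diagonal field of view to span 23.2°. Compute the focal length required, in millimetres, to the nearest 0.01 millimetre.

Sensor diagonal = √(12.52² + 7.41²) = √211.6585 ≈ 14.5485 mm.
From α = 2·arctan(d/2f) we get f = d / (2·tan(α/2)).
With d = 14.5485 mm and α/2 = 11.6°, tan(α/2) ≈ 0.20527, so f ≈ 14.5485 / 0.41054 ≈ 35.4374 mm.

35.44 mm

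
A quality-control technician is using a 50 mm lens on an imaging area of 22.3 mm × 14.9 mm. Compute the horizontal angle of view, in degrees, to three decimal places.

25.143°

Angle of view α = 2·arctan(w/2f) with w = 22.3 mm and f = 50 mm.
w/2f = 0.22300; arctan(0.22300) ≈ 12.5713°, so α ≈ 25.1425°.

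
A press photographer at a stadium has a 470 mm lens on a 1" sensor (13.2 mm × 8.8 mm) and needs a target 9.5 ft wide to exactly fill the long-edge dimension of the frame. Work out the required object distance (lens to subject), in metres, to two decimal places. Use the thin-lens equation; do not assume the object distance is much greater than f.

W: 9.5 ft × 304.8 mm/ft = 2895.60 mm.
Magnification m = w/W = dᵢ/dₒ; combined with 1/f = 1/dₒ + 1/dᵢ this gives dₒ = f·(1 + W/w).
dₒ = 470 mm × (1 + 2895.6/13.2) = 470 × 220.3636 ≈ 103570.906 mm = 103.571 m.

103.57 m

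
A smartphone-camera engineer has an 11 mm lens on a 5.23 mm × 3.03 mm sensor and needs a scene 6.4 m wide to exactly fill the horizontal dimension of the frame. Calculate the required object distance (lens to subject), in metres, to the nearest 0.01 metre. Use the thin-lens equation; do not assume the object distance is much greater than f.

13.47 m

W: 6.4 m = 6400 mm.
Magnification m = w/W = dᵢ/dₒ; combined with 1/f = 1/dₒ + 1/dᵢ this gives dₒ = f·(1 + W/w).
dₒ = 11 mm × (1 + 6400/5.23) = 11 × 1224.7094 ≈ 13471.803 mm = 13.4718 m.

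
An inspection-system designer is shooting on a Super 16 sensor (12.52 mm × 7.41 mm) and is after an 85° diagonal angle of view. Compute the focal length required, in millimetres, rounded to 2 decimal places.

7.94 mm

Sensor diagonal = √(12.52² + 7.41²) = √211.6585 ≈ 14.5485 mm.
From α = 2·arctan(d/2f) we get f = d / (2·tan(α/2)).
With d = 14.5485 mm and α/2 = 42.5°, tan(α/2) ≈ 0.91633, so f ≈ 14.5485 / 1.83266 ≈ 7.9384 mm.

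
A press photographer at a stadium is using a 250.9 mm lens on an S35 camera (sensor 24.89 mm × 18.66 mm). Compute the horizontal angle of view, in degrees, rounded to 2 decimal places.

Angle of view α = 2·arctan(w/2f) with w = 24.89 mm and f = 250.9 mm.
w/2f = 0.04960; arctan(0.04960) ≈ 2.8396°, so α ≈ 5.6793°.

5.68°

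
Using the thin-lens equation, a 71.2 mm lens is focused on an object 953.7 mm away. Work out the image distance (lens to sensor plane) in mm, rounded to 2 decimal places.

1/dᵢ = 1/f − 1/dₒ = 1/71.2 − 1/953.7 = 0.0129964 mm⁻¹.
dᵢ = 1/0.0129964 ≈ 76.9444 mm.

76.94 mm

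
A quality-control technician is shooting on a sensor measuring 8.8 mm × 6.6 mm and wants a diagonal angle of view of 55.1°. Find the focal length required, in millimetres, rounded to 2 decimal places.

Sensor diagonal = √(8.8² + 6.6²) = √121.0000 ≈ 11.0000 mm.
From α = 2·arctan(d/2f) we get f = d / (2·tan(α/2)).
With d = 11.0000 mm and α/2 = 27.55°, tan(α/2) ≈ 0.52168, so f ≈ 11.0000 / 1.04335 ≈ 10.5429 mm.

10.54 mm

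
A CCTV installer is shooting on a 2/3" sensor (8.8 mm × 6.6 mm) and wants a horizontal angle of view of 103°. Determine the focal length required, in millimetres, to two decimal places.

3.50 mm

From α = 2·arctan(w/2f) we get f = w / (2·tan(α/2)).
With w = 8.8 mm and α/2 = 51.5°, tan(α/2) ≈ 1.25717, so f ≈ 8.8 / 2.51434 ≈ 3.4999 mm.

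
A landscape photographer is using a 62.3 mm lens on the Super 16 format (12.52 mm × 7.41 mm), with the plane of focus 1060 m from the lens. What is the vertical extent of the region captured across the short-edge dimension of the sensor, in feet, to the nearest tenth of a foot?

dₒ: 1060 m = 1.06e+06 mm.
Similar triangles through the lens centre give W/dₒ = h/dᵢ; with 1/f = 1/dₒ + 1/dᵢ this gives W = h·(dₒ − f)/f.
W = 7.41 mm × (1.06e+06 − 62.3) / 62.3 = 7.41 × 17013.4462 ≈ 126069.637 mm = 126069.637/304.8 ft = 413.614 ft.

413.6 ft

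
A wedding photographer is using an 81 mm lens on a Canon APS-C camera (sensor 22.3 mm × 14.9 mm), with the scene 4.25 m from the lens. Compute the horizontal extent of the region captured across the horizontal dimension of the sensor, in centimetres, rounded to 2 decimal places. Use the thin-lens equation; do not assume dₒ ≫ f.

114.78 cm

dₒ: 4.25 m = 4250 mm.
Similar triangles through the lens centre give W/dₒ = w/dᵢ; with 1/f = 1/dₒ + 1/dᵢ this gives W = w·(dₒ − f)/f.
W = 22.3 mm × (4250 − 81) / 81 = 22.3 × 51.4691 ≈ 1147.762 mm = 114.776 cm.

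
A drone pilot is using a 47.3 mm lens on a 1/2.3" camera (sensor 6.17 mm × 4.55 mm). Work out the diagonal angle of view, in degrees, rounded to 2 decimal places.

9.27°

Sensor diagonal = √(6.17² + 4.55²) = √58.7714 ≈ 7.6663 mm.
Angle of view α = 2·arctan(d/2f) with d = 7.6663 mm and f = 47.3 mm.
d/2f = 0.08104; arctan(0.08104) ≈ 4.6330°, so α ≈ 9.2661°.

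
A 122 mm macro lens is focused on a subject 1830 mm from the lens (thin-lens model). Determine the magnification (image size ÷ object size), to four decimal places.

0.0714×

Thin lens: 1/f = 1/dₒ + 1/dᵢ → 1/dᵢ = 1/122 − 1/1830 = 0.0076503 mm⁻¹, so dᵢ ≈ 130.7143 mm.
Magnification m = dᵢ/dₒ = 130.7143/1830 ≈ 0.07143.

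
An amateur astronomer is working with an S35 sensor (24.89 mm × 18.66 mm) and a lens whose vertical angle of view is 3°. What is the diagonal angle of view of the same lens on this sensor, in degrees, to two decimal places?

From the vertical AOV: f = 18.66 / (2·tan(1.5°)) = 18.66 / 0.05237 ≈ 356.2983 mm.
Sensor diagonal = √(24.89² + 18.66²) = √967.7077 ≈ 31.1080 mm.
Diagonal AOV = 2·arctan(31.1080 / (2 × 356.2983)) = 2·arctan(0.04365) ≈ 4.9993°.

5.00°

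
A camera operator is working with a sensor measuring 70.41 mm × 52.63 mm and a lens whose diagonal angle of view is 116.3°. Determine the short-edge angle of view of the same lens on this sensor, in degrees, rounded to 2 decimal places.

87.88°

Sensor diagonal = √(70.41² + 52.63²) = √7727.4850 ≈ 87.9061 mm.
From the diagonal AOV: f = 87.9061 / (2·tan(58.15°)) = 87.9061 / 3.21939 ≈ 27.3052 mm.
Short-edge AOV = 2·arctan(52.63 / (2 × 27.3052)) = 2·arctan(0.96374) ≈ 87.8841°.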